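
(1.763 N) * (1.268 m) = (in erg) 1.763 N is already in N. 1.268 m is already in m. Combine: 1.763 N * 1.268 m = 2.235484 J. 1 erg = 1e-07 J, so 2.235484 J = 2.235484 / 1e-07 = 22354840 erg ≈ 2.235e+07 erg (4 s.f.). Final answer: 2.235e+07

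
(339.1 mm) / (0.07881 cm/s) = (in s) 1 mm = 0.001 m, so 339.1 mm = 339.1 * 0.001 = 0.3391 m. 1 cm/s = 0.01 m/s, so 0.07881 cm/s = 0.07881 * 0.01 = 0.0007881 m/s. Combine: 0.3391 m / 0.0007881 m/s = 430.27535 s. Result: 430.27535 s ≈ 430.3 s (4 s.f.). Final answer: 430.3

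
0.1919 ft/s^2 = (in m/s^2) 0.05849. Check: 1 ft/s^2 = 0.3048 m/s^2, so 0.1919 ft/s^2 = 0.1919 * 0.3048 = 0.05849112 m/s^2. Result: 0.05849112 m/s^2 ≈ 0.05849 m/s^2 (4 s.f.).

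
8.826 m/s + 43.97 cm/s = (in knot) 18.01. Check: 8.826 m/s is already in m/s. 1 cm/s = 0.01 m/s, so 43.97 cm/s = 43.97 * 0.01 = 0.4397 m/s. Sum: 8.826 + 0.4397 = 9.2657 m/s. 1 knot = 0.51444444 m/s, so 9.2657 m/s = 9.2657 / 0.51444444 = 18.01108 knot ≈ 18.01 knot (4 s.f.).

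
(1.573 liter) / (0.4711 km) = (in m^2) 3.339e-06. Check: 1 liter = 0.001 m^3, so 1.573 liter = 1.573 * 0.001 = 0.001573 m^3. 1 km = 1000 m, so 0.4711 km = 0.4711 * 1000 = 471.1 m. Combine: 0.001573 m^3 / 471.1 m = 3.3389938e-06 m^2. Result: 3.3389938e-06 m^2 ≈ 3.339e-06 m^2 (4 s.f.).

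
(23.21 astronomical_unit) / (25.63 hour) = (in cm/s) 3.763e+09. Check: 1 astronomical_unit = 1.4959787e+11 m, so 23.21 astronomical_unit = 23.21 * 1.4959787e+11 = 3.4721666e+12 m. 1 hour = 3600 s, so 25.63 hour = 25.63 * 3600 = 92268 s. Combine: 3.4721666e+12 m / 92268 s = 37631319 m/s. 1 cm/s = 0.01 m/s, so 37631319 m/s = 37631319 / 0.01 = 3.7631319e+09 cm/s ≈ 3.763e+09 cm/s (4 s.f.).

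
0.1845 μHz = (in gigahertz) 1.845e-16. Check: 1 μHz = 1e-06 Hz, so 0.1845 μHz = 0.1845 * 1e-06 = 1.845e-07 Hz. 1 gigahertz = 1e+09 Hz, so 1.845e-07 Hz = 1.845e-07 / 1e+09 = 1.845e-16 gigahertz.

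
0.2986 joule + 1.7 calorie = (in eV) 0.2986 joule = 0.2986 J. 1 calorie = 4.184 J, so 1.7 calorie = 1.7 * 4.184 = 7.1128 J. Sum: 0.2986 + 7.1128 = 7.4114 J. 1 eV = 1.6021766e-19 J, so 7.4114 J = 7.4114 / 1.6021766e-19 = 4.625832e+19 eV ≈ 4.626e+19 eV (4 s.f.). Final answer: 4.626e+19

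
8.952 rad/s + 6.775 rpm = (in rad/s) 9.661. Check: 8.952 rad/s is already in rad/s. 1 rpm = 0.10471976 rad/s, so 6.775 rpm = 6.775 * 0.10471976 = 0.70947634 rad/s. Sum: 8.952 + 0.70947634 = 9.6614763 rad/s. Result: 9.6614763 rad/s ≈ 9.661 rad/s (4 s.f.).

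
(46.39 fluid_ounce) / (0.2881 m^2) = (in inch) 1 fluid_ounce = 2.957353e-05 m^3, so 46.39 fluid_ounce = 46.39 * 2.957353e-05 = 0.001371916 m^3. 0.2881 m^2 is already in m^2. Combine: 0.001371916 m^3 / 0.2881 m^2 = 0.0047619439 m. 1 inch = 0.0254 m, so 0.0047619439 m = 0.0047619439 / 0.0254 = 0.18747811 inch ≈ 0.1875 inch (4 s.f.). Final answer: 0.1875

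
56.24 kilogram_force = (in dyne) 1 kilogram_force = 9.80665 N, so 56.24 kilogram_force = 56.24 * 9.80665 = 551.526 N. 1 dyne = 1e-05 N, so 551.526 N = 551.526 / 1e-05 = 55152600 dyne ≈ 5.515e+07 dyne (4 s.f.). Final answer: 5.515e+07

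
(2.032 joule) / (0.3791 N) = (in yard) 2.032 joule = 2.032 J. 0.3791 N is already in N. Combine: 2.032 J / 0.3791 N = 5.3600633 m. 1 yard = 0.9144 m, so 5.3600633 m = 5.3600633 / 0.9144 = 5.8618365 yard ≈ 5.862 yard (4 s.f.). Final answer: 5.862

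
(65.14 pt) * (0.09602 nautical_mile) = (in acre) 0.00101. Check: 1 pt = 0.00035277778 m, so 65.14 pt = 65.14 * 0.00035277778 = 0.022979944 m. 1 nautical_mile = 1852 m, so 0.09602 nautical_mile = 0.09602 * 1852 = 177.82904 m. Combine: 0.022979944 m * 177.82904 m = 4.0865015 m^2. 1 acre = 4046.8564 m^2, so 4.0865015 m^2 = 4.0865015 / 4046.8564 = 0.0010097965 acre ≈ 0.00101 acre (4 s.f.).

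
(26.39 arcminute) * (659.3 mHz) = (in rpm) 1 arcminute = 0.00029088821 rad, so 26.39 arcminute = 26.39 * 0.00029088821 = 0.0076765398 rad. 1 mHz = 0.001 Hz, so 659.3 mHz = 659.3 * 0.001 = 0.6593 Hz. Combine: 0.0076765398 rad * 0.6593 Hz = 0.0050611427 rad/s. 1 rpm = 0.10471976 rad/s, so 0.0050611427 rad/s = 0.0050611427 / 0.10471976 = 0.048330353 rpm ≈ 0.04833 rpm (4 s.f.). Final answer: 0.04833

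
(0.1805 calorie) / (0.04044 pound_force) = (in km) 0.004198. Check: 1 calorie = 4.184 J, so 0.1805 calorie = 0.1805 * 4.184 = 0.755212 J. 1 pound_force = 4.4482216 N, so 0.04044 pound_force = 0.04044 * 4.4482216 = 0.17988608 N. Combine: 0.755212 J / 0.17988608 N = 4.1982792 m. 1 km = 1000 m, so 4.1982792 m = 4.1982792 / 1000 = 0.0041982792 km ≈ 0.004198 km (4 s.f.).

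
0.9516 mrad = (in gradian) 0.06058. Check: 1 mrad = 0.001 rad, so 0.9516 mrad = 0.9516 * 0.001 = 0.0009516 rad. 1 gradian = 0.015707963 rad, so 0.0009516 rad = 0.0009516 / 0.015707963 = 0.060580738 gradian ≈ 0.06058 gradian (4 s.f.).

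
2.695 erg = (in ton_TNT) 6.441e-17. Check: 1 erg = 1e-07 J, so 2.695 erg = 2.695 * 1e-07 = 2.695e-07 J. 1 ton_TNT = 4.184e+09 J, so 2.695e-07 J = 2.695e-07 / 4.184e+09 = 6.4412046e-17 ton_TNT ≈ 6.441e-17 ton_TNT (4 s.f.).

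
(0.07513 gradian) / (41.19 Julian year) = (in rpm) 1 gradian = 0.015707963 rad, so 0.07513 gradian = 0.07513 * 0.015707963 = 0.0011801393 rad. 1 Julian year = 31557600 s, so 41.19 Julian year = 41.19 * 31557600 = 1.2998575e+09 s. Combine: 0.0011801393 rad / 1.2998575e+09 s = 9.0789894e-13 rad/s. 1 rpm = 0.10471976 rad/s, so 9.0789894e-13 rad/s = 9.0789894e-13 / 0.10471976 = 8.6697962e-12 rpm ≈ 8.67e-12 rpm (4 s.f.). Final answer: 8.67e-12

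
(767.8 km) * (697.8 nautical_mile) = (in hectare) 1 km = 1000 m, so 767.8 km = 767.8 * 1000 = 767800 m. 1 nautical_mile = 1852 m, so 697.8 nautical_mile = 697.8 * 1852 = 1292325.6 m. Combine: 767800 m * 1292325.6 m = 9.922476e+11 m^2. 1 hectare = 10000 m^2, so 9.922476e+11 m^2 = 9.922476e+11 / 10000 = 99224760 hectare ≈ 9.922e+07 hectare (4 s.f.). Final answer: 9.922e+07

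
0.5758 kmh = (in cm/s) 15.99. Check: 1 kmh = 0.27777778 m/s, so 0.5758 kmh = 0.5758 * 0.27777778 = 0.15994444 m/s. 1 cm/s = 0.01 m/s, so 0.15994444 m/s = 0.15994444 / 0.01 = 15.994444 cm/s ≈ 15.99 cm/s (4 s.f.).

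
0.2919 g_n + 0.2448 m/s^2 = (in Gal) 310.7. Check: 1 g_n = 9.80665 m/s^2, so 0.2919 g_n = 0.2919 * 9.80665 = 2.8625611 m/s^2. 0.2448 m/s^2 is already in m/s^2. Sum: 2.8625611 + 0.2448 = 3.1073611 m/s^2. 1 Gal = 0.01 m/s^2, so 3.1073611 m/s^2 = 3.1073611 / 0.01 = 310.73611 Gal ≈ 310.7 Gal (4 s.f.).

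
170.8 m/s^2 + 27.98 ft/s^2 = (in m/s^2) 170.8 m/s^2 is already in m/s^2. 1 ft/s^2 = 0.3048 m/s^2, so 27.98 ft/s^2 = 27.98 * 0.3048 = 8.528304 m/s^2. Sum: 170.8 + 8.528304 = 179.3283 m/s^2. Result: 179.3283 m/s^2 ≈ 179.3 m/s^2 (4 s.f.). Final answer: 179.3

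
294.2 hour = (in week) 1.751. Check: 1 hour = 3600 s, so 294.2 hour = 294.2 * 3600 = 1059120 s. 1 week = 604800 s, so 1059120 s = 1059120 / 604800 = 1.7511905 week ≈ 1.751 week (4 s.f.).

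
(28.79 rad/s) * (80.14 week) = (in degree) 7.995e+10. Check: 28.79 rad/s is already in rad/s. 1 week = 604800 s, so 80.14 week = 80.14 * 604800 = 48468672 s. Combine: 28.79 rad/s * 48468672 s = 1.3954131e+09 rad. 1 degree = 0.017453293 rad, so 1.3954131e+09 rad = 1.3954131e+09 / 0.017453293 = 7.9951279e+10 degree ≈ 7.995e+10 degree (4 s.f.).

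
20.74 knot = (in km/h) 38.41. Check: 1 knot = 0.51444444 m/s, so 20.74 knot = 20.74 * 0.51444444 = 10.669578 m/s. 1 km/h = 0.27777778 m/s, so 10.669578 m/s = 10.669578 / 0.27777778 = 38.41048 km/h ≈ 38.41 km/h (4 s.f.).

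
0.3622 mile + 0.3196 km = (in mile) 1 mile = 1609.344 m, so 0.3622 mile = 0.3622 * 1609.344 = 582.9044 m. 1 km = 1000 m, so 0.3196 km = 0.3196 * 1000 = 319.6 m. Sum: 582.9044 + 319.6 = 902.5044 m. 1 mile = 1609.344 m, so 902.5044 m = 902.5044 / 1609.344 = 0.56079023 mile ≈ 0.5608 mile (4 s.f.). Final answer: 0.5608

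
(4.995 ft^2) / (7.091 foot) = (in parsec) 6.958e-18. Check: 1 ft^2 = 0.09290304 m^2, so 4.995 ft^2 = 4.995 * 0.09290304 = 0.46405068 m^2. 1 foot = 0.3048 m, so 7.091 foot = 7.091 * 0.3048 = 2.1613368 m. Combine: 0.46405068 m^2 / 2.1613368 m = 0.2147054 m. 1 parsec = 3.0856776e+16 m, so 0.2147054 m = 0.2147054 / 3.0856776e+16 = 6.9581282e-18 parsec ≈ 6.958e-18 parsec (4 s.f.).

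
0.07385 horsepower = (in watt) 1 horsepower = 745.69987 W, so 0.07385 horsepower = 0.07385 * 745.69987 = 55.069936 W. 55.069936 W = 55.069936 watt ≈ 55.07 watt (4 s.f.). Final answer: 55.07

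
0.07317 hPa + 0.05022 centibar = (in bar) 1 hPa = 100 Pa, so 0.07317 hPa = 0.07317 * 100 = 7.317 Pa. 1 centibar = 1000 Pa, so 0.05022 centibar = 0.05022 * 1000 = 50.22 Pa. Sum: 7.317 + 50.22 = 57.537 Pa. 1 bar = 100000 Pa, so 57.537 Pa = 57.537 / 100000 = 0.00057537 bar ≈ 0.0005754 bar (4 s.f.). Final answer: 0.0005754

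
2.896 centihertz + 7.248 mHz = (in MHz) 1 centihertz = 0.01 Hz, so 2.896 centihertz = 2.896 * 0.01 = 0.02896 Hz. 1 mHz = 0.001 Hz, so 7.248 mHz = 7.248 * 0.001 = 0.007248 Hz. Sum: 0.02896 + 0.007248 = 0.036208 Hz. 1 MHz = 1000000 Hz, so 0.036208 Hz = 0.036208 / 1000000 = 3.6208e-08 MHz ≈ 3.621e-08 MHz (4 s.f.). Final answer: 3.621e-08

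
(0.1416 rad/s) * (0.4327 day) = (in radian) 0.1416 rad/s is already in rad/s. 1 day = 86400 s, so 0.4327 day = 0.4327 * 86400 = 37385.28 s. Combine: 0.1416 rad/s * 37385.28 s = 5293.7556 rad. 5293.7556 rad = 5293.7556 radian ≈ 5294 radian (4 s.f.). Final answer: 5294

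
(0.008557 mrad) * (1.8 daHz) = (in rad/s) 0.000154. Check: 1 mrad = 0.001 rad, so 0.008557 mrad = 0.008557 * 0.001 = 8.557e-06 rad. 1 daHz = 10 Hz, so 1.8 daHz = 1.8 * 10 = 18 Hz. Combine: 8.557e-06 rad * 18 Hz = 0.000154026 rad/s. Result: 0.000154026 rad/s ≈ 0.000154 rad/s (4 s.f.).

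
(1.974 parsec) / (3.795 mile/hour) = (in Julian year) 1 parsec = 3.0856776e+16 m, so 1.974 parsec = 1.974 * 3.0856776e+16 = 6.0911275e+16 m. 1 mile/hour = 0.44704 m/s, so 3.795 mile/hour = 3.795 * 0.44704 = 1.6965168 m/s. Combine: 6.0911275e+16 m / 1.6965168 m/s = 3.5903727e+16 s. 1 Julian year = 31557600 s, so 3.5903727e+16 s = 3.5903727e+16 / 31557600 = 1.1377204e+09 Julian year ≈ 1.138e+09 Julian year (4 s.f.). Final answer: 1.138e+09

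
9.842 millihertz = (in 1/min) 0.5905. Check: 1 millihertz = 0.001 Hz, so 9.842 millihertz = 9.842 * 0.001 = 0.009842 Hz. 1 1/min = 0.016666667 Hz, so 0.009842 Hz = 0.009842 / 0.016666667 = 0.59052 1/min ≈ 0.5905 1/min (4 s.f.).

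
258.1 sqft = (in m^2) 23.98. Check: 1 sqft = 0.09290304 m^2, so 258.1 sqft = 258.1 * 0.09290304 = 23.978275 m^2. Result: 23.978275 m^2 ≈ 23.98 m^2 (4 s.f.).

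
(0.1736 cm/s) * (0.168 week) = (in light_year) 1 cm/s = 0.01 m/s, so 0.1736 cm/s = 0.1736 * 0.01 = 0.001736 m/s. 1 week = 604800 s, so 0.168 week = 0.168 * 604800 = 101606.4 s. Combine: 0.001736 m/s * 101606.4 s = 176.38871 m. 1 light_year = 9.4607305e+15 m, so 176.38871 m = 176.38871 / 9.4607305e+15 = 1.8644301e-14 light_year ≈ 1.864e-14 light_year (4 s.f.). Final answer: 1.864e-14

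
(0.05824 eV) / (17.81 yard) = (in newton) 1 eV = 1.6021766e-19 J, so 0.05824 eV = 0.05824 * 1.6021766e-19 = 9.3310767e-21 J. 1 yard = 0.9144 m, so 17.81 yard = 17.81 * 0.9144 = 16.285464 m. Combine: 9.3310767e-21 J / 16.285464 m = 5.7296966e-22 N. 5.7296966e-22 N = 5.7296966e-22 newton ≈ 5.73e-22 newton (4 s.f.). Final answer: 5.73e-22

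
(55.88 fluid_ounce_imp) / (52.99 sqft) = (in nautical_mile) 1.741e-07. Check: 1 fluid_ounce_imp = 2.8413063e-05 m^3, so 55.88 fluid_ounce_imp = 55.88 * 2.8413063e-05 = 0.0015877219 m^3. 1 sqft = 0.09290304 m^2, so 52.99 sqft = 52.99 * 0.09290304 = 4.9229321 m^2. Combine: 0.0015877219 m^3 / 4.9229321 m^2 = 0.00032251551 m. 1 nautical_mile = 1852 m, so 0.00032251551 m = 0.00032251551 / 1852 = 1.7414444e-07 nautical_mile ≈ 1.741e-07 nautical_mile (4 s.f.).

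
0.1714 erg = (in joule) 1 erg = 1e-07 J, so 0.1714 erg = 0.1714 * 1e-07 = 1.714e-08 J. 1.714e-08 J = 1.714e-08 joule. Final answer: 1.714e-08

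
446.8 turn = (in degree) 1.608e+05. Check: 1 turn = 6.2831853 rad, so 446.8 turn = 446.8 * 6.2831853 = 2807.3272 rad. 1 degree = 0.017453293 rad, so 2807.3272 rad = 2807.3272 / 0.017453293 = 160848 degree ≈ 1.608e+05 degree (4 s.f.).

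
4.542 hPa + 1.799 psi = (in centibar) 1 hPa = 100 Pa, so 4.542 hPa = 4.542 * 100 = 454.2 Pa. 1 psi = 6894.7573 Pa, so 1.799 psi = 1.799 * 6894.7573 = 12403.668 Pa. Sum: 454.2 + 12403.668 = 12857.868 Pa. 1 centibar = 1000 Pa, so 12857.868 Pa = 12857.868 / 1000 = 12.857868 centibar ≈ 12.86 centibar (4 s.f.). Final answer: 12.86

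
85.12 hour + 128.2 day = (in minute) 1.897e+05. Check: 1 hour = 3600 s, so 85.12 hour = 85.12 * 3600 = 306432 s. 1 day = 86400 s, so 128.2 day = 128.2 * 86400 = 11076480 s. Sum: 306432 + 11076480 = 11382912 s. 1 minute = 60 s, so 11382912 s = 11382912 / 60 = 189715.2 minute ≈ 1.897e+05 minute (4 s.f.).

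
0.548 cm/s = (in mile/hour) 1 cm/s = 0.01 m/s, so 0.548 cm/s = 0.548 * 0.01 = 0.00548 m/s. 1 mile/hour = 0.44704 m/s, so 0.00548 m/s = 0.00548 / 0.44704 = 0.012258411 mile/hour ≈ 0.01226 mile/hour (4 s.f.). Final answer: 0.01226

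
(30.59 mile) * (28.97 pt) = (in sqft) 5416. Check: 1 mile = 1609.344 m, so 30.59 mile = 30.59 * 1609.344 = 49229.833 m. 1 pt = 0.00035277778 m, so 28.97 pt = 28.97 * 0.00035277778 = 0.010219972 m. Combine: 49229.833 m * 0.010219972 m = 503.12753 m^2. 1 sqft = 0.09290304 m^2, so 503.12753 m^2 = 503.12753 / 0.09290304 = 5415.6196 sqft ≈ 5416 sqft (4 s.f.).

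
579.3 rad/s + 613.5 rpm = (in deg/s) 579.3 rad/s is already in rad/s. 1 rpm = 0.10471976 rad/s, so 613.5 rpm = 613.5 * 0.10471976 = 64.24557 rad/s. Sum: 579.3 + 64.24557 = 643.54557 rad/s. 1 deg/s = 0.017453293 rad/s, so 643.54557 rad/s = 643.54557 / 0.017453293 = 36872.445 deg/s ≈ 3.687e+04 deg/s (4 s.f.). Final answer: 3.687e+04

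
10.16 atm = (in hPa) 1.029e+04. Check: 1 atm = 101325 Pa, so 10.16 atm = 10.16 * 101325 = 1029462 Pa. 1 hPa = 100 Pa, so 1029462 Pa = 1029462 / 100 = 10294.62 hPa ≈ 1.029e+04 hPa (4 s.f.).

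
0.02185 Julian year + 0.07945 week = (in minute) 1 Julian year = 31557600 s, so 0.02185 Julian year = 0.02185 * 31557600 = 689533.56 s. 1 week = 604800 s, so 0.07945 week = 0.07945 * 604800 = 48051.36 s. Sum: 689533.56 + 48051.36 = 737584.92 s. 1 minute = 60 s, so 737584.92 s = 737584.92 / 60 = 12293.082 minute ≈ 1.229e+04 minute (4 s.f.). Final answer: 1.229e+04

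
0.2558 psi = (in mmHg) 13.23. Check: 1 psi = 6894.7573 Pa, so 0.2558 psi = 0.2558 * 6894.7573 = 1763.6789 Pa. 1 mmHg = 133.32237 Pa, so 1763.6789 Pa = 1763.6789 / 133.32237 = 13.22868 mmHg ≈ 13.23 mmHg (4 s.f.).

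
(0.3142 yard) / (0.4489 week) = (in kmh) 3.81e-06. Check: 1 yard = 0.9144 m, so 0.3142 yard = 0.3142 * 0.9144 = 0.28730448 m. 1 week = 604800 s, so 0.4489 week = 0.4489 * 604800 = 271494.72 s. Combine: 0.28730448 m / 271494.72 s = 1.0582323e-06 m/s. 1 kmh = 0.27777778 m/s, so 1.0582323e-06 m/s = 1.0582323e-06 / 0.27777778 = 3.8096363e-06 kmh ≈ 3.81e-06 kmh (4 s.f.).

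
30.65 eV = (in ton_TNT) 1 eV = 1.6021766e-19 J, so 30.65 eV = 30.65 * 1.6021766e-19 = 4.9106714e-18 J. 1 ton_TNT = 4.184e+09 J, so 4.9106714e-18 J = 4.9106714e-18 / 4.184e+09 = 1.1736786e-27 ton_TNT ≈ 1.174e-27 ton_TNT (4 s.f.). Final answer: 1.174e-27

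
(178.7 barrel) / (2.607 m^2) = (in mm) 1 barrel = 0.15898729 m^3, so 178.7 barrel = 178.7 * 0.15898729 = 28.41103 m^3. 2.607 m^2 is already in m^2. Combine: 28.41103 m^3 / 2.607 m^2 = 10.897978 m. 1 mm = 0.001 m, so 10.897978 m = 10.897978 / 0.001 = 10897.978 mm ≈ 1.09e+04 mm (4 s.f.). Final answer: 1.09e+04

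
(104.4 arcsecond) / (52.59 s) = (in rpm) 9.191e-05. Check: 1 arcsecond = 4.8481368e-06 rad, so 104.4 arcsecond = 104.4 * 4.8481368e-06 = 0.00050614548 rad. 52.59 s is already in s. Combine: 0.00050614548 rad / 52.59 s = 9.6243674e-06 rad/s. 1 rpm = 0.10471976 rad/s, so 9.6243674e-06 rad/s = 9.6243674e-06 / 0.10471976 = 9.1905939e-05 rpm ≈ 9.191e-05 rpm (4 s.f.).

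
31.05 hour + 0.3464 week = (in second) 3.213e+05. Check: 1 hour = 3600 s, so 31.05 hour = 31.05 * 3600 = 111780 s. 1 week = 604800 s, so 0.3464 week = 0.3464 * 604800 = 209502.72 s. Sum: 111780 + 209502.72 = 321282.72 s. 321282.72 s = 321282.72 second ≈ 3.213e+05 second (4 s.f.).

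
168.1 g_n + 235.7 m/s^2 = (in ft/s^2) 6182. Check: 1 g_n = 9.80665 m/s^2, so 168.1 g_n = 168.1 * 9.80665 = 1648.4979 m/s^2. 235.7 m/s^2 is already in m/s^2. Sum: 1648.4979 + 235.7 = 1884.1979 m/s^2. 1 ft/s^2 = 0.3048 m/s^2, so 1884.1979 m/s^2 = 1884.1979 / 0.3048 = 6181.7515 ft/s^2 ≈ 6182 ft/s^2 (4 s.f.).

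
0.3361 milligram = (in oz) 1.186e-05. Check: 1 milligram = 1e-06 kg, so 0.3361 milligram = 0.3361 * 1e-06 = 3.361e-07 kg. 1 oz = 0.028349523 kg, so 3.361e-07 kg = 3.361e-07 / 0.028349523 = 1.1855579e-05 oz ≈ 1.186e-05 oz (4 s.f.).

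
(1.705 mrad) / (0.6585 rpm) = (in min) 1 mrad = 0.001 rad, so 1.705 mrad = 1.705 * 0.001 = 0.001705 rad. 1 rpm = 0.10471976 rad/s, so 0.6585 rpm = 0.6585 * 0.10471976 = 0.068957959 rad/s. Combine: 0.001705 rad / 0.068957959 rad/s = 0.02472521 s. 1 min = 60 s, so 0.02472521 s = 0.02472521 / 60 = 0.00041208683 min ≈ 0.0004121 min (4 s.f.). Final answer: 0.0004121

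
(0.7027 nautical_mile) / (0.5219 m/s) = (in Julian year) 1 nautical_mile = 1852 m, so 0.7027 nautical_mile = 0.7027 * 1852 = 1301.4004 m. 0.5219 m/s is already in m/s. Combine: 1301.4004 m / 0.5219 m/s = 2493.5819 s. 1 Julian year = 31557600 s, so 2493.5819 s = 2493.5819 / 31557600 = 7.9016843e-05 Julian year ≈ 7.902e-05 Julian year (4 s.f.). Final answer: 7.902e-05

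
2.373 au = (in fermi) 3.55e+26. Check: 1 au = 1.4959787e+11 m, so 2.373 au = 2.373 * 1.4959787e+11 = 3.5499575e+11 m. 1 fermi = 1e-15 m, so 3.5499575e+11 m = 3.5499575e+11 / 1e-15 = 3.5499575e+26 fermi ≈ 3.55e+26 fermi (4 s.f.).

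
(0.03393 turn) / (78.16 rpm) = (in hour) 7.235e-06. Check: 1 turn = 6.2831853 rad, so 0.03393 turn = 0.03393 * 6.2831853 = 0.21318848 rad. 1 rpm = 0.10471976 rad/s, so 78.16 rpm = 78.16 * 0.10471976 = 8.1848961 rad/s. Combine: 0.21318848 rad / 8.1848961 rad/s = 0.026046571 s. 1 hour = 3600 s, so 0.026046571 s = 0.026046571 / 3600 = 7.2351586e-06 hour ≈ 7.235e-06 hour (4 s.f.).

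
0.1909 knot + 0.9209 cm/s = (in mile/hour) 1 knot = 0.51444444 m/s, so 0.1909 knot = 0.1909 * 0.51444444 = 0.098207444 m/s. 1 cm/s = 0.01 m/s, so 0.9209 cm/s = 0.9209 * 0.01 = 0.009209 m/s. Sum: 0.098207444 + 0.009209 = 0.10741644 m/s. 1 mile/hour = 0.44704 m/s, so 0.10741644 m/s = 0.10741644 / 0.44704 = 0.24028374 mile/hour ≈ 0.2403 mile/hour (4 s.f.). Final answer: 0.2403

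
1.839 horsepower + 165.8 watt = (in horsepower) 1 horsepower = 745.69987 W, so 1.839 horsepower = 1.839 * 745.69987 = 1371.3421 W. 165.8 watt = 165.8 W. Sum: 1371.3421 + 165.8 = 1537.1421 W. 1 horsepower = 745.69987 W, so 1537.1421 W = 1537.1421 / 745.69987 = 2.0613415 horsepower ≈ 2.061 horsepower (4 s.f.). Final answer: 2.061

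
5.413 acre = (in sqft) 1 acre = 4046.8564 m^2, so 5.413 acre = 5.413 * 4046.8564 = 21905.634 m^2. 1 sqft = 0.09290304 m^2, so 21905.634 m^2 = 21905.634 / 0.09290304 = 235790.28 sqft ≈ 2.358e+05 sqft (4 s.f.). Final answer: 2.358e+05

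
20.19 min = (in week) 0.002003. Check: 1 min = 60 s, so 20.19 min = 20.19 * 60 = 1211.4 s. 1 week = 604800 s, so 1211.4 s = 1211.4 / 604800 = 0.0020029762 week ≈ 0.002003 week (4 s.f.).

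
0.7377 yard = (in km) 0.0006746. Check: 1 yard = 0.9144 m, so 0.7377 yard = 0.7377 * 0.9144 = 0.67455288 m. 1 km = 1000 m, so 0.67455288 m = 0.67455288 / 1000 = 0.00067455288 km ≈ 0.0006746 km (4 s.f.).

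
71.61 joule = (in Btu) 0.06787. Check: 71.61 joule = 71.61 J. 1 Btu = 1055.0559 J, so 71.61 J = 71.61 / 1055.0559 = 0.067873184 Btu ≈ 0.06787 Btu (4 s.f.).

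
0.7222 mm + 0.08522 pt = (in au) 5.029e-15. Check: 1 mm = 0.001 m, so 0.7222 mm = 0.7222 * 0.001 = 0.0007222 m. 1 pt = 0.00035277778 m, so 0.08522 pt = 0.08522 * 0.00035277778 = 3.0063722e-05 m. Sum: 0.0007222 + 3.0063722e-05 = 0.00075226372 m. 1 au = 1.4959787e+11 m, so 0.00075226372 m = 0.00075226372 / 1.4959787e+11 = 5.0285724e-15 au ≈ 5.029e-15 au (4 s.f.).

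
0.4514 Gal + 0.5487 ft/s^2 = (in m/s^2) 1 Gal = 0.01 m/s^2, so 0.4514 Gal = 0.4514 * 0.01 = 0.004514 m/s^2. 1 ft/s^2 = 0.3048 m/s^2, so 0.5487 ft/s^2 = 0.5487 * 0.3048 = 0.16724376 m/s^2. Sum: 0.004514 + 0.16724376 = 0.17175776 m/s^2. Result: 0.17175776 m/s^2 ≈ 0.1718 m/s^2 (4 s.f.). Final answer: 0.1718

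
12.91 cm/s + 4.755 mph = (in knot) 1 cm/s = 0.01 m/s, so 12.91 cm/s = 12.91 * 0.01 = 0.1291 m/s. 1 mph = 0.44704 m/s, so 4.755 mph = 4.755 * 0.44704 = 2.1256752 m/s. Sum: 0.1291 + 2.1256752 = 2.2547752 m/s. 1 knot = 0.51444444 m/s, so 2.2547752 m/s = 2.2547752 / 0.51444444 = 4.3829324 knot ≈ 4.383 knot (4 s.f.). Final answer: 4.383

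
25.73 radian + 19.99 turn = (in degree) 8671. Check: 25.73 radian = 25.73 rad. 1 turn = 6.2831853 rad, so 19.99 turn = 19.99 * 6.2831853 = 125.60087 rad. Sum: 25.73 + 125.60087 = 151.33087 rad. 1 degree = 0.017453293 rad, so 151.33087 rad = 151.33087 / 0.017453293 = 8670.6204 degree ≈ 8671 degree (4 s.f.).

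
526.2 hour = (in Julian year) 1 hour = 3600 s, so 526.2 hour = 526.2 * 3600 = 1894320 s. 1 Julian year = 31557600 s, so 1894320 s = 1894320 / 31557600 = 0.060027379 Julian year ≈ 0.06003 Julian year (4 s.f.). Final answer: 0.06003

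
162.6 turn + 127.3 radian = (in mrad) 1.149e+06. Check: 1 turn = 6.2831853 rad, so 162.6 turn = 162.6 * 6.2831853 = 1021.6459 rad. 127.3 radian = 127.3 rad. Sum: 1021.6459 + 127.3 = 1148.9459 rad. 1 mrad = 0.001 rad, so 1148.9459 rad = 1148.9459 / 0.001 = 1148945.9 mrad ≈ 1.149e+06 mrad (4 s.f.).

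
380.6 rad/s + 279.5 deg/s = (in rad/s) 385.5. Check: 380.6 rad/s is already in rad/s. 1 deg/s = 0.017453293 rad/s, so 279.5 deg/s = 279.5 * 0.017453293 = 4.8781953 rad/s. Sum: 380.6 + 4.8781953 = 385.4782 rad/s. Result: 385.4782 rad/s ≈ 385.5 rad/s (4 s.f.).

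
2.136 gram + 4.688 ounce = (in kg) 1 gram = 0.001 kg, so 2.136 gram = 2.136 * 0.001 = 0.002136 kg. 1 ounce = 0.028349523 kg, so 4.688 ounce = 4.688 * 0.028349523 = 0.13290256 kg. Sum: 0.002136 + 0.13290256 = 0.13503856 kg. Result: 0.13503856 kg ≈ 0.135 kg (4 s.f.). Final answer: 0.135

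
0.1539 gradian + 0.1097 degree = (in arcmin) 14.89. Check: 1 gradian = 0.015707963 rad, so 0.1539 gradian = 0.1539 * 0.015707963 = 0.0024174555 rad. 1 degree = 0.017453293 rad, so 0.1097 degree = 0.1097 * 0.017453293 = 0.0019146262 rad. Sum: 0.0024174555 + 0.0019146262 = 0.0043320817 rad. 1 arcmin = 0.00029088821 rad, so 0.0043320817 rad = 0.0043320817 / 0.00029088821 = 14.8926 arcmin ≈ 14.89 arcmin (4 s.f.).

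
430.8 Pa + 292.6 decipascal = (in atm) 0.00454. Check: 430.8 Pa is already in Pa. 1 decipascal = 0.1 Pa, so 292.6 decipascal = 292.6 * 0.1 = 29.26 Pa. Sum: 430.8 + 29.26 = 460.06 Pa. 1 atm = 101325 Pa, so 460.06 Pa = 460.06 / 101325 = 0.0045404392 atm ≈ 0.00454 atm (4 s.f.).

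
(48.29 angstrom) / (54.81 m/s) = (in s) 1 angstrom = 1e-10 m, so 48.29 angstrom = 48.29 * 1e-10 = 4.829e-09 m. 54.81 m/s is already in m/s. Combine: 4.829e-09 m / 54.81 m/s = 8.8104361e-11 s. Result: 8.8104361e-11 s ≈ 8.81e-11 s (4 s.f.). Final answer: 8.81e-11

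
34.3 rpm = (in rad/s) 1 rpm = 0.10471976 rad/s, so 34.3 rpm = 34.3 * 0.10471976 = 3.5918876 rad/s. Result: 3.5918876 rad/s ≈ 3.592 rad/s (4 s.f.). Final answer: 3.592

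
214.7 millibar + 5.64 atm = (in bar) 5.929. Check: 1 millibar = 100 Pa, so 214.7 millibar = 214.7 * 100 = 21470 Pa. 1 atm = 101325 Pa, so 5.64 atm = 5.64 * 101325 = 571473 Pa. Sum: 21470 + 571473 = 592943 Pa. 1 bar = 100000 Pa, so 592943 Pa = 592943 / 100000 = 5.92943 bar ≈ 5.929 bar (4 s.f.).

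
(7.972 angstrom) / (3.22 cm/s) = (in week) 1 angstrom = 1e-10 m, so 7.972 angstrom = 7.972 * 1e-10 = 7.972e-10 m. 1 cm/s = 0.01 m/s, so 3.22 cm/s = 3.22 * 0.01 = 0.0322 m/s. Combine: 7.972e-10 m / 0.0322 m/s = 2.4757764e-08 s. 1 week = 604800 s, so 2.4757764e-08 s = 2.4757764e-08 / 604800 = 4.0935456e-14 week ≈ 4.094e-14 week (4 s.f.). Final answer: 4.094e-14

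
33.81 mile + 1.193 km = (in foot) 1 mile = 1609.344 m, so 33.81 mile = 33.81 * 1609.344 = 54411.921 m. 1 km = 1000 m, so 1.193 km = 1.193 * 1000 = 1193 m. Sum: 54411.921 + 1193 = 55604.921 m. 1 foot = 0.3048 m, so 55604.921 m = 55604.921 / 0.3048 = 182430.84 foot ≈ 1.824e+05 foot (4 s.f.). Final answer: 1.824e+05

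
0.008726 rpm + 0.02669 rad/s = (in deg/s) 1 rpm = 0.10471976 rad/s, so 0.008726 rpm = 0.008726 * 0.10471976 = 0.00091378458 rad/s. 0.02669 rad/s is already in rad/s. Sum: 0.00091378458 + 0.02669 = 0.027603785 rad/s. 1 deg/s = 0.017453293 rad/s, so 0.027603785 rad/s = 0.027603785 / 0.017453293 = 1.5815804 deg/s ≈ 1.582 deg/s (4 s.f.). Final answer: 1.582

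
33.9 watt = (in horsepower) 0.04546. Check: 33.9 watt = 33.9 W. 1 horsepower = 745.69987 W, so 33.9 W = 33.9 / 745.69987 = 0.045460649 horsepower ≈ 0.04546 horsepower (4 s.f.).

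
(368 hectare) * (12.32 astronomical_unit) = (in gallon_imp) 1 hectare = 10000 m^2, so 368 hectare = 368 * 10000 = 3680000 m^2. 1 astronomical_unit = 1.4959787e+11 m, so 12.32 astronomical_unit = 12.32 * 1.4959787e+11 = 1.8430458e+12 m. Combine: 3680000 m^2 * 1.8430458e+12 m = 6.7824084e+18 m^3. 1 gallon_imp = 0.00454609 m^3, so 6.7824084e+18 m^3 = 6.7824084e+18 / 0.00454609 = 1.4919213e+21 gallon_imp ≈ 1.492e+21 gallon_imp (4 s.f.). Final answer: 1.492e+21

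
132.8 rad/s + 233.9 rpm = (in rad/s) 132.8 rad/s is already in rad/s. 1 rpm = 0.10471976 rad/s, so 233.9 rpm = 233.9 * 0.10471976 = 24.493951 rad/s. Sum: 132.8 + 24.493951 = 157.29395 rad/s. Result: 157.29395 rad/s ≈ 157.3 rad/s (4 s.f.). Final answer: 157.3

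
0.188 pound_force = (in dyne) 1 pound_force = 4.4482216 N, so 0.188 pound_force = 0.188 * 4.4482216 = 0.83626566 N. 1 dyne = 1e-05 N, so 0.83626566 N = 0.83626566 / 1e-05 = 83626.566 dyne ≈ 8.363e+04 dyne (4 s.f.). Final answer: 8.363e+04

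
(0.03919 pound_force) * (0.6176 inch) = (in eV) 1.707e+16. Check: 1 pound_force = 4.4482216 N, so 0.03919 pound_force = 0.03919 * 4.4482216 = 0.17432581 N. 1 inch = 0.0254 m, so 0.6176 inch = 0.6176 * 0.0254 = 0.01568704 m. Combine: 0.17432581 N * 0.01568704 m = 0.0027346559 J. 1 eV = 1.6021766e-19 J, so 0.0027346559 J = 0.0027346559 / 1.6021766e-19 = 1.7068379e+16 eV ≈ 1.707e+16 eV (4 s.f.).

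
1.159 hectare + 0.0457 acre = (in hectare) 1 hectare = 10000 m^2, so 1.159 hectare = 1.159 * 10000 = 11590 m^2. 1 acre = 4046.8564 m^2, so 0.0457 acre = 0.0457 * 4046.8564 = 184.94134 m^2. Sum: 11590 + 184.94134 = 11774.941 m^2. 1 hectare = 10000 m^2, so 11774.941 m^2 = 11774.941 / 10000 = 1.1774941 hectare ≈ 1.177 hectare (4 s.f.). Final answer: 1.177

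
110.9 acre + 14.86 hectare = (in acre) 1 acre = 4046.8564 m^2, so 110.9 acre = 110.9 * 4046.8564 = 448796.38 m^2. 1 hectare = 10000 m^2, so 14.86 hectare = 14.86 * 10000 = 148600 m^2. Sum: 448796.38 + 148600 = 597396.38 m^2. 1 acre = 4046.8564 m^2, so 597396.38 m^2 = 597396.38 / 4046.8564 = 147.61986 acre ≈ 147.6 acre (4 s.f.). Final answer: 147.6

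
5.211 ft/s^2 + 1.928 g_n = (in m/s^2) 20.5. Check: 1 ft/s^2 = 0.3048 m/s^2, so 5.211 ft/s^2 = 5.211 * 0.3048 = 1.5883128 m/s^2. 1 g_n = 9.80665 m/s^2, so 1.928 g_n = 1.928 * 9.80665 = 18.907221 m/s^2. Sum: 1.5883128 + 18.907221 = 20.495534 m/s^2. Result: 20.495534 m/s^2 ≈ 20.5 m/s^2 (4 s.f.).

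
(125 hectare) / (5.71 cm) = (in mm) 1 hectare = 10000 m^2, so 125 hectare = 125 * 10000 = 1250000 m^2. 1 cm = 0.01 m, so 5.71 cm = 5.71 * 0.01 = 0.0571 m. Combine: 1250000 m^2 / 0.0571 m = 21891419 m. 1 mm = 0.001 m, so 21891419 m = 21891419 / 0.001 = 2.1891419e+10 mm ≈ 2.189e+10 mm (4 s.f.). Final answer: 2.189e+10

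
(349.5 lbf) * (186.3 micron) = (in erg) 2.896e+06. Check: 1 lbf = 4.4482216 N, so 349.5 lbf = 349.5 * 4.4482216 = 1554.6535 N. 1 micron = 1e-06 m, so 186.3 micron = 186.3 * 1e-06 = 0.0001863 m. Combine: 1554.6535 N * 0.0001863 m = 0.28963194 J. 1 erg = 1e-07 J, so 0.28963194 J = 0.28963194 / 1e-07 = 2896319.4 erg ≈ 2.896e+06 erg (4 s.f.).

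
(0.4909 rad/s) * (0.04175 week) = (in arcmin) 4.261e+07. Check: 0.4909 rad/s is already in rad/s. 1 week = 604800 s, so 0.04175 week = 0.04175 * 604800 = 25250.4 s. Combine: 0.4909 rad/s * 25250.4 s = 12395.421 rad. 1 arcmin = 0.00029088821 rad, so 12395.421 rad = 12395.421 / 0.00029088821 = 42612320 arcmin ≈ 4.261e+07 arcmin (4 s.f.).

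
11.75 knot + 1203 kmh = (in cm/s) 3.402e+04. Check: 1 knot = 0.51444444 m/s, so 11.75 knot = 11.75 * 0.51444444 = 6.0447222 m/s. 1 kmh = 0.27777778 m/s, so 1203 kmh = 1203 * 0.27777778 = 334.16667 m/s. Sum: 6.0447222 + 334.16667 = 340.21139 m/s. 1 cm/s = 0.01 m/s, so 340.21139 m/s = 340.21139 / 0.01 = 34021.139 cm/s ≈ 3.402e+04 cm/s (4 s.f.).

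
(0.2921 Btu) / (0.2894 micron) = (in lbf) 2.394e+08. Check: 1 Btu = 1055.0559 J, so 0.2921 Btu = 0.2921 * 1055.0559 = 308.18181 J. 1 micron = 1e-06 m, so 0.2894 micron = 0.2894 * 1e-06 = 2.894e-07 m. Combine: 308.18181 J / 2.894e-07 m = 1.0648992e+09 N. 1 lbf = 4.4482216 N, so 1.0648992e+09 N = 1.0648992e+09 / 4.4482216 = 2.3939885e+08 lbf ≈ 2.394e+08 lbf (4 s.f.).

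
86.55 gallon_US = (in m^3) 0.3276. Check: 1 gallon_US = 0.0037854118 m^3, so 86.55 gallon_US = 86.55 * 0.0037854118 = 0.32762739 m^3. Result: 0.32762739 m^3 ≈ 0.3276 m^3 (4 s.f.).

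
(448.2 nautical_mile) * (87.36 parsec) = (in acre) 5.529e+20. Check: 1 nautical_mile = 1852 m, so 448.2 nautical_mile = 448.2 * 1852 = 830066.4 m. 1 parsec = 3.0856776e+16 m, so 87.36 parsec = 87.36 * 3.0856776e+16 = 2.6956479e+18 m. Combine: 830066.4 m * 2.6956479e+18 m = 2.2375668e+24 m^2. 1 acre = 4046.8564 m^2, so 2.2375668e+24 m^2 = 2.2375668e+24 / 4046.8564 = 5.5291479e+20 acre ≈ 5.529e+20 acre (4 s.f.).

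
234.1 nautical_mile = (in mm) 4.336e+08. Check: 1 nautical_mile = 1852 m, so 234.1 nautical_mile = 234.1 * 1852 = 433553.2 m. 1 mm = 0.001 m, so 433553.2 m = 433553.2 / 0.001 = 4.335532e+08 mm ≈ 4.336e+08 mm (4 s.f.).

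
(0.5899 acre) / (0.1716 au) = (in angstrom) 929.9. Check: 1 acre = 4046.8564 m^2, so 0.5899 acre = 0.5899 * 4046.8564 = 2387.2406 m^2. 1 au = 1.4959787e+11 m, so 0.1716 au = 0.1716 * 1.4959787e+11 = 2.5670995e+10 m. Combine: 2387.2406 m^2 / 2.5670995e+10 m = 9.2993693e-08 m. 1 angstrom = 1e-10 m, so 9.2993693e-08 m = 9.2993693e-08 / 1e-10 = 929.93693 angstrom ≈ 929.9 angstrom (4 s.f.).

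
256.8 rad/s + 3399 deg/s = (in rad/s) 256.8 rad/s is already in rad/s. 1 deg/s = 0.017453293 rad/s, so 3399 deg/s = 3399 * 0.017453293 = 59.323741 rad/s. Sum: 256.8 + 59.323741 = 316.12374 rad/s. Result: 316.12374 rad/s ≈ 316.1 rad/s (4 s.f.). Final answer: 316.1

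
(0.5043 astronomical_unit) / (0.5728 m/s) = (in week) 2.178e+05. Check: 1 astronomical_unit = 1.4959787e+11 m, so 0.5043 astronomical_unit = 0.5043 * 1.4959787e+11 = 7.5442206e+10 m. 0.5728 m/s is already in m/s. Combine: 7.5442206e+10 m / 0.5728 m/s = 1.3170776e+11 s. 1 week = 604800 s, so 1.3170776e+11 s = 1.3170776e+11 / 604800 = 217770.77 week ≈ 2.178e+05 week (4 s.f.).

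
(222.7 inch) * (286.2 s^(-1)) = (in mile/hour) 3621. Check: 1 inch = 0.0254 m, so 222.7 inch = 222.7 * 0.0254 = 5.65658 m. 286.2 s^(-1) = 286.2 Hz. Combine: 5.65658 m * 286.2 Hz = 1618.9132 m/s. 1 mile/hour = 0.44704 m/s, so 1618.9132 m/s = 1618.9132 / 0.44704 = 3621.4057 mile/hour ≈ 3621 mile/hour (4 s.f.).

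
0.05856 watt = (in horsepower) 0.05856 watt = 0.05856 W. 1 horsepower = 745.69987 W, so 0.05856 W = 0.05856 / 745.69987 = 7.8530254e-05 horsepower ≈ 7.853e-05 horsepower (4 s.f.). Final answer: 7.853e-05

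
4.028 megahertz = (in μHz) 4.028e+12. Check: 1 megahertz = 1000000 Hz, so 4.028 megahertz = 4.028 * 1000000 = 4028000 Hz. 1 μHz = 1e-06 Hz, so 4028000 Hz = 4028000 / 1e-06 = 4.028e+12 μHz.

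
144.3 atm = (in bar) 1 atm = 101325 Pa, so 144.3 atm = 144.3 * 101325 = 14621198 Pa. 1 bar = 100000 Pa, so 14621198 Pa = 14621198 / 100000 = 146.21198 bar ≈ 146.2 bar (4 s.f.). Final answer: 146.2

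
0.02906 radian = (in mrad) 29.06. Check: 0.02906 radian = 0.02906 rad. 1 mrad = 0.001 rad, so 0.02906 rad = 0.02906 / 0.001 = 29.06 mrad.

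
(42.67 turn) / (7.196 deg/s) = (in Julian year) 6.764e-05. Check: 1 turn = 6.2831853 rad, so 42.67 turn = 42.67 * 6.2831853 = 268.10352 rad. 1 deg/s = 0.017453293 rad/s, so 7.196 deg/s = 7.196 * 0.017453293 = 0.12559389 rad/s. Combine: 268.10352 rad / 0.12559389 rad/s = 2134.6859 s. 1 Julian year = 31557600 s, so 2134.6859 s = 2134.6859 / 31557600 = 6.7644115e-05 Julian year ≈ 6.764e-05 Julian year (4 s.f.).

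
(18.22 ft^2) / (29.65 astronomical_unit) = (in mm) 3.816e-10. Check: 1 ft^2 = 0.09290304 m^2, so 18.22 ft^2 = 18.22 * 0.09290304 = 1.6926934 m^2. 1 astronomical_unit = 1.4959787e+11 m, so 29.65 astronomical_unit = 29.65 * 1.4959787e+11 = 4.4355769e+12 m. Combine: 1.6926934 m^2 / 4.4355769e+12 m = 3.8161742e-13 m. 1 mm = 0.001 m, so 3.8161742e-13 m = 3.8161742e-13 / 0.001 = 3.8161742e-10 mm ≈ 3.816e-10 mm (4 s.f.).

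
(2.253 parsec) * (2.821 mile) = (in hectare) 3.156e+16. Check: 1 parsec = 3.0856776e+16 m, so 2.253 parsec = 2.253 * 3.0856776e+16 = 6.9520316e+16 m. 1 mile = 1609.344 m, so 2.821 mile = 2.821 * 1609.344 = 4539.9594 m. Combine: 6.9520316e+16 m * 4539.9594 m = 3.1561941e+20 m^2. 1 hectare = 10000 m^2, so 3.1561941e+20 m^2 = 3.1561941e+20 / 10000 = 3.1561941e+16 hectare ≈ 3.156e+16 hectare (4 s.f.).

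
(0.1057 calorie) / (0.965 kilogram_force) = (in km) 4.673e-05. Check: 1 calorie = 4.184 J, so 0.1057 calorie = 0.1057 * 4.184 = 0.4422488 J. 1 kilogram_force = 9.80665 N, so 0.965 kilogram_force = 0.965 * 9.80665 = 9.4634172 N. Combine: 0.4422488 J / 9.4634172 N = 0.046732463 m. 1 km = 1000 m, so 0.046732463 m = 0.046732463 / 1000 = 4.6732463e-05 km ≈ 4.673e-05 km (4 s.f.).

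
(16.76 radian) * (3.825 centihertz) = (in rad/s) 0.6411. Check: 16.76 radian = 16.76 rad. 1 centihertz = 0.01 Hz, so 3.825 centihertz = 3.825 * 0.01 = 0.03825 Hz. Combine: 16.76 rad * 0.03825 Hz = 0.64107 rad/s. Result: 0.64107 rad/s ≈ 0.6411 rad/s (4 s.f.).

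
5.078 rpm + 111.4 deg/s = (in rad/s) 2.476. Check: 1 rpm = 0.10471976 rad/s, so 5.078 rpm = 5.078 * 0.10471976 = 0.53176692 rad/s. 1 deg/s = 0.017453293 rad/s, so 111.4 deg/s = 111.4 * 0.017453293 = 1.9442968 rad/s. Sum: 0.53176692 + 1.9442968 = 2.4760637 rad/s. Result: 2.4760637 rad/s ≈ 2.476 rad/s (4 s.f.).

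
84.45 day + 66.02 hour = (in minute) 1.256e+05. Check: 1 day = 86400 s, so 84.45 day = 84.45 * 86400 = 7296480 s. 1 hour = 3600 s, so 66.02 hour = 66.02 * 3600 = 237672 s. Sum: 7296480 + 237672 = 7534152 s. 1 minute = 60 s, so 7534152 s = 7534152 / 60 = 125569.2 minute ≈ 1.256e+05 minute (4 s.f.).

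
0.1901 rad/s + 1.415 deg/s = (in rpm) 2.051. Check: 0.1901 rad/s is already in rad/s. 1 deg/s = 0.017453293 rad/s, so 1.415 deg/s = 1.415 * 0.017453293 = 0.024696409 rad/s. Sum: 0.1901 + 0.024696409 = 0.21479641 rad/s. 1 rpm = 0.10471976 rad/s, so 0.21479641 rad/s = 0.21479641 / 0.10471976 = 2.0511546 rpm ≈ 2.051 rpm (4 s.f.).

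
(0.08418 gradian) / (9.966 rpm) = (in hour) 1 gradian = 0.015707963 rad, so 0.08418 gradian = 0.08418 * 0.015707963 = 0.0013222963 rad. 1 rpm = 0.10471976 rad/s, so 9.966 rpm = 9.966 * 0.10471976 = 1.0436371 rad/s. Combine: 0.0013222963 rad / 1.0436371 rad/s = 0.0012670078 s. 1 hour = 3600 s, so 0.0012670078 s = 0.0012670078 / 3600 = 3.5194662e-07 hour ≈ 3.519e-07 hour (4 s.f.). Final answer: 3.519e-07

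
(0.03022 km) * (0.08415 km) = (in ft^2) 1 km = 1000 m, so 0.03022 km = 0.03022 * 1000 = 30.22 m. 1 km = 1000 m, so 0.08415 km = 0.08415 * 1000 = 84.15 m. Combine: 30.22 m * 84.15 m = 2543.013 m^2. 1 ft^2 = 0.09290304 m^2, so 2543.013 m^2 = 2543.013 / 0.09290304 = 27372.764 ft^2 ≈ 2.737e+04 ft^2 (4 s.f.). Final answer: 2.737e+04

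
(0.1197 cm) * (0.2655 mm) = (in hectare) 1 cm = 0.01 m, so 0.1197 cm = 0.1197 * 0.01 = 0.001197 m. 1 mm = 0.001 m, so 0.2655 mm = 0.2655 * 0.001 = 0.0002655 m. Combine: 0.001197 m * 0.0002655 m = 3.178035e-07 m^2. 1 hectare = 10000 m^2, so 3.178035e-07 m^2 = 3.178035e-07 / 10000 = 3.178035e-11 hectare ≈ 3.178e-11 hectare (4 s.f.). Final answer: 3.178e-11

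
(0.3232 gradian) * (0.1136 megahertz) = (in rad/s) 1 gradian = 0.015707963 rad, so 0.3232 gradian = 0.3232 * 0.015707963 = 0.0050768137 rad. 1 megahertz = 1000000 Hz, so 0.1136 megahertz = 0.1136 * 1000000 = 113600 Hz. Combine: 0.0050768137 rad * 113600 Hz = 576.72604 rad/s. Result: 576.72604 rad/s ≈ 576.7 rad/s (4 s.f.). Final answer: 576.7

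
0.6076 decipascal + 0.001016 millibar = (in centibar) 0.0001624. Check: 1 decipascal = 0.1 Pa, so 0.6076 decipascal = 0.6076 * 0.1 = 0.06076 Pa. 1 millibar = 100 Pa, so 0.001016 millibar = 0.001016 * 100 = 0.1016 Pa. Sum: 0.06076 + 0.1016 = 0.16236 Pa. 1 centibar = 1000 Pa, so 0.16236 Pa = 0.16236 / 1000 = 0.00016236 centibar ≈ 0.0001624 centibar (4 s.f.).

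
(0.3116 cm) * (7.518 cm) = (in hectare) 1 cm = 0.01 m, so 0.3116 cm = 0.3116 * 0.01 = 0.003116 m. 1 cm = 0.01 m, so 7.518 cm = 7.518 * 0.01 = 0.07518 m. Combine: 0.003116 m * 0.07518 m = 0.00023426088 m^2. 1 hectare = 10000 m^2, so 0.00023426088 m^2 = 0.00023426088 / 10000 = 2.3426088e-08 hectare ≈ 2.343e-08 hectare (4 s.f.). Final answer: 2.343e-08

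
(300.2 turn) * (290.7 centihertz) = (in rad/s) 1 turn = 6.2831853 rad, so 300.2 turn = 300.2 * 6.2831853 = 1886.2122 rad. 1 centihertz = 0.01 Hz, so 290.7 centihertz = 290.7 * 0.01 = 2.907 Hz. Combine: 1886.2122 rad * 2.907 Hz = 5483.219 rad/s. Result: 5483.219 rad/s ≈ 5483 rad/s (4 s.f.). Final answer: 5483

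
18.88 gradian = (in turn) 1 gradian = 0.015707963 rad, so 18.88 gradian = 18.88 * 0.015707963 = 0.29656635 rad. 1 turn = 6.2831853 rad, so 0.29656635 rad = 0.29656635 / 6.2831853 = 0.0472 turn. Final answer: 0.0472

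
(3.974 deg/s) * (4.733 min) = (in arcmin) 1 deg/s = 0.017453293 rad/s, so 3.974 deg/s = 3.974 * 0.017453293 = 0.069359384 rad/s. 1 min = 60 s, so 4.733 min = 4.733 * 60 = 283.98 s. Combine: 0.069359384 rad/s * 283.98 s = 19.696678 rad. 1 arcmin = 0.00029088821 rad, so 19.696678 rad = 19.696678 / 0.00029088821 = 67712.191 arcmin ≈ 6.771e+04 arcmin (4 s.f.). Final answer: 6.771e+04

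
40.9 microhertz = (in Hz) 1 microhertz = 1e-06 Hz, so 40.9 microhertz = 40.9 * 1e-06 = 4.09e-05 Hz. Result: 4.09e-05 Hz. Final answer: 4.09e-05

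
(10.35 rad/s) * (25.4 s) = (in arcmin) 9.037e+05. Check: 10.35 rad/s is already in rad/s. 25.4 s is already in s. Combine: 10.35 rad/s * 25.4 s = 262.89 rad. 1 arcmin = 0.00029088821 rad, so 262.89 rad = 262.89 / 0.00029088821 = 903749.25 arcmin ≈ 9.037e+05 arcmin (4 s.f.).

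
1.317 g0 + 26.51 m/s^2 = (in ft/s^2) 1 g0 = 9.80665 m/s^2, so 1.317 g0 = 1.317 * 9.80665 = 12.915358 m/s^2. 26.51 m/s^2 is already in m/s^2. Sum: 12.915358 + 26.51 = 39.425358 m/s^2. 1 ft/s^2 = 0.3048 m/s^2, so 39.425358 m/s^2 = 39.425358 / 0.3048 = 129.34829 ft/s^2 ≈ 129.3 ft/s^2 (4 s.f.). Final answer: 129.3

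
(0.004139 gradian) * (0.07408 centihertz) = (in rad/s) 1 gradian = 0.015707963 rad, so 0.004139 gradian = 0.004139 * 0.015707963 = 6.501526e-05 rad. 1 centihertz = 0.01 Hz, so 0.07408 centihertz = 0.07408 * 0.01 = 0.0007408 Hz. Combine: 6.501526e-05 rad * 0.0007408 Hz = 4.8163305e-08 rad/s. Result: 4.8163305e-08 rad/s ≈ 4.816e-08 rad/s (4 s.f.). Final answer: 4.816e-08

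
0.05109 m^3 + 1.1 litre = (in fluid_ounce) 1765. Check: 0.05109 m^3 is already in m^3. 1 litre = 0.001 m^3, so 1.1 litre = 1.1 * 0.001 = 0.0011 m^3. Sum: 0.05109 + 0.0011 = 0.05219 m^3. 1 fluid_ounce = 2.957353e-05 m^3, so 0.05219 m^3 = 0.05219 / 2.957353e-05 = 1764.7538 fluid_ounce ≈ 1765 fluid_ounce (4 s.f.).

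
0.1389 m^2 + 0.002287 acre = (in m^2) 0.1389 m^2 is already in m^2. 1 acre = 4046.8564 m^2, so 0.002287 acre = 0.002287 * 4046.8564 = 9.2551606 m^2. Sum: 0.1389 + 9.2551606 = 9.3940606 m^2. Result: 9.3940606 m^2 ≈ 9.394 m^2 (4 s.f.). Final answer: 9.394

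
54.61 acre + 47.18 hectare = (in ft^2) 1 acre = 4046.8564 m^2, so 54.61 acre = 54.61 * 4046.8564 = 220998.83 m^2. 1 hectare = 10000 m^2, so 47.18 hectare = 47.18 * 10000 = 471800 m^2. Sum: 220998.83 + 471800 = 692798.83 m^2. 1 ft^2 = 0.09290304 m^2, so 692798.83 m^2 = 692798.83 / 0.09290304 = 7457224.5 ft^2 ≈ 7.457e+06 ft^2 (4 s.f.). Final answer: 7.457e+06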